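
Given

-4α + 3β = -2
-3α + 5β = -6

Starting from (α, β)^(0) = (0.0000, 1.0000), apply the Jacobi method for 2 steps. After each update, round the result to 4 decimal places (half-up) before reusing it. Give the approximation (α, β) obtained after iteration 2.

Iteration 1:
  α = (-2 - (3)·1.0000) / (-4) = 1.2500
  β = (-6 - (-3)·0.0000) / (5) = -1.2000
Iteration 2:
  α = (-2 - (3)·-1.2000) / (-4) = -0.4000
  β = (-6 - (-3)·1.2500) / (5) = -0.4500

(-0.4000, -0.4500)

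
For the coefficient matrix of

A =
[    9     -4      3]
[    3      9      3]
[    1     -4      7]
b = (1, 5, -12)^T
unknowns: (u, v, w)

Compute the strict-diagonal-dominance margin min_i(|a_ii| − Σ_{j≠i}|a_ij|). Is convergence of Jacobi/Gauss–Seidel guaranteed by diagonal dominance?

row 1: |9| − (4+3) = 2
row 2: |9| − (3+3) = 3
row 3: |7| − (1+4) = 2
minimum over rows = 2 → strictly diagonally dominant (convergence guaranteed)

2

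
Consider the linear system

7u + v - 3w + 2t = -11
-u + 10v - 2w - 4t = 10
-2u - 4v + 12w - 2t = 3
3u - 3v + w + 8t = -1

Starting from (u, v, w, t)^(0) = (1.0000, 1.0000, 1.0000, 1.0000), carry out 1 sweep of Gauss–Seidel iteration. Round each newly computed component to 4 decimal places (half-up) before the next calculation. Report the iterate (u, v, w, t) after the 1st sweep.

(-1.5714, 1.4429, 0.6357, 0.9259)

Iteration 1:
  u = (-11 - (1)·1.0000 - (-3)·1.0000 - (2)·1.0000) / (7) = -1.5714
  v = (10 - (-1)·-1.5714 - (-2)·1.0000 - (-4)·1.0000) / (10) = 1.4429
  w = (3 - (-2)·-1.5714 - (-4)·1.4429 - (-2)·1.0000) / (12) = 0.6357
  t = (-1 - (3)·-1.5714 - (-3)·1.4429 - (1)·0.6357) / (8) = 0.9259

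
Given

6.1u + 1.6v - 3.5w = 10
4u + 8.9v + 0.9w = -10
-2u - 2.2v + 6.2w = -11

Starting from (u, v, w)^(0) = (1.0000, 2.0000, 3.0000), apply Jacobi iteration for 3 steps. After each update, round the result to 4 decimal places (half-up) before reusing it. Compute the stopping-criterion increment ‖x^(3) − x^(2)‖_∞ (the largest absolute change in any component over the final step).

0.5872

Iteration 1:
  u = (10 - (1.6)·2.0000 - (-3.5)·3.0000) / (6.1) = 2.8361
  v = (-10 - (4)·1.0000 - (0.9)·3.0000) / (8.9) = -1.8764
  w = (-11 - (-2)·1.0000 - (-2.2)·2.0000) / (6.2) = -0.7419
Iteration 2:
  u = (10 - (1.6)·-1.8764 - (-3.5)·-0.7419) / (6.1) = 1.7058
  v = (-10 - (4)·2.8361 - (0.9)·-0.7419) / (8.9) = -2.3232
  w = (-11 - (-2)·2.8361 - (-2.2)·-1.8764) / (6.2) = -1.5251
Iteration 3:
  u = (10 - (1.6)·-2.3232 - (-3.5)·-1.5251) / (6.1) = 1.3737
  v = (-10 - (4)·1.7058 - (0.9)·-1.5251) / (8.9) = -1.7360
  w = (-11 - (-2)·1.7058 - (-2.2)·-2.3232) / (6.2) = -2.0483
Change: (-0.3321, 0.5872, -0.5232) → max |·| = 0.5872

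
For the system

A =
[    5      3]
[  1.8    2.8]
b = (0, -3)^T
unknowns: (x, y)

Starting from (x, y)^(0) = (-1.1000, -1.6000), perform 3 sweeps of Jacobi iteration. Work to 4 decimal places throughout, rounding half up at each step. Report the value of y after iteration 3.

-1.2120

Iteration 1:
  x = (0 - (3)·-1.6000) / (5) = 0.9600
  y = (-3 - (1.8)·-1.1000) / (2.8) = -0.3643
Iteration 2:
  x = (0 - (3)·-0.3643) / (5) = 0.2186
  y = (-3 - (1.8)·0.9600) / (2.8) = -1.6886
Iteration 3:
  x = (0 - (3)·-1.6886) / (5) = 1.0132
  y = (-3 - (1.8)·0.2186) / (2.8) = -1.2120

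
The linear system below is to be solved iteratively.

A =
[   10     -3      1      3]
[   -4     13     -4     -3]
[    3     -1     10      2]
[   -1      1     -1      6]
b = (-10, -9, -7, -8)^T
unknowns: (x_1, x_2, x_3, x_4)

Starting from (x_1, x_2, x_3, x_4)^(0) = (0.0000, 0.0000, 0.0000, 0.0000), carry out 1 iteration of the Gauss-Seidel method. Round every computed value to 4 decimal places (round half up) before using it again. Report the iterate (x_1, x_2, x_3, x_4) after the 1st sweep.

Iteration 1:
  x_1 = (-10 - (-3)·0.0000 - (1)·0.0000 - (3)·0.0000) / (10) = -1.0000
  x_2 = (-9 - (-4)·-1.0000 - (-4)·0.0000 - (-3)·0.0000) / (13) = -1.0000
  x_3 = (-7 - (3)·-1.0000 - (-1)·-1.0000 - (2)·0.0000) / (10) = -0.5000
  x_4 = (-8 - (-1)·-1.0000 - (1)·-1.0000 - (-1)·-0.5000) / (6) = -1.4167

(-1.0000, -1.0000, -0.5000, -1.4167)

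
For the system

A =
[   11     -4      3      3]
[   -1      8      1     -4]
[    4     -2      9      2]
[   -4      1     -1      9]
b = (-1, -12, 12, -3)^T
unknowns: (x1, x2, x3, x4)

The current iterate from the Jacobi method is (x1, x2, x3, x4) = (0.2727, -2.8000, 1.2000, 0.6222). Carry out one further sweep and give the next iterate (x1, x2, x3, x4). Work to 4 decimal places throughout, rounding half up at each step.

(-1.6061, -1.3048, 0.4516, 0.2323)

One sweep:
  x1 = (-1 - (-4)·-2.8000 - (3)·1.2000 - (3)·0.6222) / (11) = -1.6061
  x2 = (-12 - (-1)·0.2727 - (1)·1.2000 - (-4)·0.6222) / (8) = -1.3048
  x3 = (12 - (4)·0.2727 - (-2)·-2.8000 - (2)·0.6222) / (9) = 0.4516
  x4 = (-3 - (-4)·0.2727 - (1)·-2.8000 - (-1)·1.2000) / (9) = 0.2323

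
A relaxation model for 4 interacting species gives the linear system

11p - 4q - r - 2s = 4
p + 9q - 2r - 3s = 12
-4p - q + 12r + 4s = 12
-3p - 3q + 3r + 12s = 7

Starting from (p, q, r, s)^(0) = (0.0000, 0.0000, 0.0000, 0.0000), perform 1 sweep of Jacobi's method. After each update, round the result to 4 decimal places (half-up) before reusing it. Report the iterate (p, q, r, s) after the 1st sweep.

(0.3636, 1.3333, 1.0000, 0.5833)

Iteration 1:
  p = (4 - (-4)·0.0000 - (-1)·0.0000 - (-2)·0.0000) / (11) = 0.3636
  q = (12 - (1)·0.0000 - (-2)·0.0000 - (-3)·0.0000) / (9) = 1.3333
  r = (12 - (-4)·0.0000 - (-1)·0.0000 - (4)·0.0000) / (12) = 1.0000
  s = (7 - (-3)·0.0000 - (-3)·0.0000 - (3)·0.0000) / (12) = 0.5833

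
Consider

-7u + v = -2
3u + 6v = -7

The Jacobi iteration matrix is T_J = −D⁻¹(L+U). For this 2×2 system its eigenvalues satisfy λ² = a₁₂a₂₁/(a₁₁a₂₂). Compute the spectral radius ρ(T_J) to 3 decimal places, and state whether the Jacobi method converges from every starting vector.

a₁₂a₂₁/(a₁₁a₂₂) = (1)·(3) / ((-7)·(6)) = -0.071429
ρ = √|-0.071429| = √0.071429 = 0.267
ρ < 1, so Jacobi converges

0.267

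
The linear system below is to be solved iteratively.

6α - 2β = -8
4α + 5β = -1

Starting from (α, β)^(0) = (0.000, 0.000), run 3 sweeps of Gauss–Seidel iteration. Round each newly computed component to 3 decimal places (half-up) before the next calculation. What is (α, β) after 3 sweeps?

Iteration 1:
  α = (-8 - (-2)·0.000) / (6) = -1.333
  β = (-1 - (4)·-1.333) / (5) = 0.866
Iteration 2:
  α = (-8 - (-2)·0.866) / (6) = -1.045
  β = (-1 - (4)·-1.045) / (5) = 0.636
Iteration 3:
  α = (-8 - (-2)·0.636) / (6) = -1.121
  β = (-1 - (4)·-1.121) / (5) = 0.697

(-1.121, 0.697)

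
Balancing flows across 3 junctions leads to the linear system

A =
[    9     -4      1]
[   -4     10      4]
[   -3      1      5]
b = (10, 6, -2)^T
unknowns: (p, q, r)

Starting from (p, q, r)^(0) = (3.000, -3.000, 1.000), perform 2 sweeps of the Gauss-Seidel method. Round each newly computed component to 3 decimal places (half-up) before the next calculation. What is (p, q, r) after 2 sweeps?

(1.209, 1.329, 0.060)

Iteration 1:
  p = (10 - (-4)·-3.000 - (1)·1.000) / (9) = -0.333
  q = (6 - (-4)·-0.333 - (4)·1.000) / (10) = 0.067
  r = (-2 - (-3)·-0.333 - (1)·0.067) / (5) = -0.613
Iteration 2:
  p = (10 - (-4)·0.067 - (1)·-0.613) / (9) = 1.209
  q = (6 - (-4)·1.209 - (4)·-0.613) / (10) = 1.329
  r = (-2 - (-3)·1.209 - (1)·1.329) / (5) = 0.060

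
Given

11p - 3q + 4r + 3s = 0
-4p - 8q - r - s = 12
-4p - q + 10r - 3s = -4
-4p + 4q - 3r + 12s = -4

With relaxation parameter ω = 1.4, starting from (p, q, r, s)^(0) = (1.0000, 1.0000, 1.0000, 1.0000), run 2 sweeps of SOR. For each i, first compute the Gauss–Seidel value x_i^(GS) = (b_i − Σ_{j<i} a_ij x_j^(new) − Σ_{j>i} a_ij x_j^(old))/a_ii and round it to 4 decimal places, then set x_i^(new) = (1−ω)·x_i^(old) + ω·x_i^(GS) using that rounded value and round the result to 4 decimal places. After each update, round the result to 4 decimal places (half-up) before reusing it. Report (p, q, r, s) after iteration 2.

Iteration 1:
  p: GS value = (0 - (-3)·1.0000 - (4)·1.0000 - (3)·1.0000) / (11) = -0.3636;  p ← (1−ω)·1.0000 + ω·-0.3636 = -0.9090
  q: GS value = (12 - (-4)·-0.9090 - (-1)·1.0000 - (-1)·1.0000) / (-8) = -1.2955;  q ← (1−ω)·1.0000 + ω·-1.2955 = -2.2137
  r: GS value = (-4 - (-4)·-0.9090 - (-1)·-2.2137 - (-3)·1.0000) / (10) = -0.6850;  r ← (1−ω)·1.0000 + ω·-0.6850 = -1.3590
  s: GS value = (-4 - (-4)·-0.9090 - (4)·-2.2137 - (-3)·-1.3590) / (12) = -0.2382;  s ← (1−ω)·1.0000 + ω·-0.2382 = -0.7335
Iteration 2:
  p: GS value = (0 - (-3)·-2.2137 - (4)·-1.3590 - (3)·-0.7335) / (11) = 0.0905;  p ← (1−ω)·-0.9090 + ω·0.0905 = 0.4903
  q: GS value = (12 - (-4)·0.4903 - (-1)·-1.3590 - (-1)·-0.7335) / (-8) = -1.4836;  q ← (1−ω)·-2.2137 + ω·-1.4836 = -1.1916
  r: GS value = (-4 - (-4)·0.4903 - (-1)·-1.1916 - (-3)·-0.7335) / (10) = -0.5431;  r ← (1−ω)·-1.3590 + ω·-0.5431 = -0.2167
  s: GS value = (-4 - (-4)·0.4903 - (4)·-1.1916 - (-3)·-0.2167) / (12) = 0.1731;  s ← (1−ω)·-0.7335 + ω·0.1731 = 0.5357

(0.4903, -1.1916, -0.2167, 0.5357)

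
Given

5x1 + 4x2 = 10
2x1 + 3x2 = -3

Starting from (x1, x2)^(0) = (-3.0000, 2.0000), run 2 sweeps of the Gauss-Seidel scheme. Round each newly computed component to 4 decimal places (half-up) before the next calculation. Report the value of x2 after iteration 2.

Iteration 1:
  x1 = (10 - (4)·2.0000) / (5) = 0.4000
  x2 = (-3 - (2)·0.4000) / (3) = -1.2667
Iteration 2:
  x1 = (10 - (4)·-1.2667) / (5) = 3.0134
  x2 = (-3 - (2)·3.0134) / (3) = -3.0089

-3.0089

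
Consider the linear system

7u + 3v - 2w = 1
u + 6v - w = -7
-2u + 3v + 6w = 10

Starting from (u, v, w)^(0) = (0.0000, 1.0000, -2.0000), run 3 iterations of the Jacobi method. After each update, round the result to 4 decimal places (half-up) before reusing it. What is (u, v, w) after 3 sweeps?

(1.1072, -0.9980, 2.4544)

Iteration 1:
  u = (1 - (3)·1.0000 - (-2)·-2.0000) / (7) = -0.8571
  v = (-7 - (1)·0.0000 - (-1)·-2.0000) / (6) = -1.5000
  w = (10 - (-2)·0.0000 - (3)·1.0000) / (6) = 1.1667
Iteration 2:
  u = (1 - (3)·-1.5000 - (-2)·1.1667) / (7) = 1.1191
  v = (-7 - (1)·-0.8571 - (-1)·1.1667) / (6) = -0.8294
  w = (10 - (-2)·-0.8571 - (3)·-1.5000) / (6) = 2.1310
Iteration 3:
  u = (1 - (3)·-0.8294 - (-2)·2.1310) / (7) = 1.1072
  v = (-7 - (1)·1.1191 - (-1)·2.1310) / (6) = -0.9980
  w = (10 - (-2)·1.1191 - (3)·-0.8294) / (6) = 2.4544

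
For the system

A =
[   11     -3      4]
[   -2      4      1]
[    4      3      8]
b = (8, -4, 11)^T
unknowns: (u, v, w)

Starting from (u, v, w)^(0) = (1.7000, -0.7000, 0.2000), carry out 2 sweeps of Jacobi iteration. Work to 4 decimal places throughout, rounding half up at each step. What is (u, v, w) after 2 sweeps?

Iteration 1:
  u = (8 - (-3)·-0.7000 - (4)·0.2000) / (11) = 0.4636
  v = (-4 - (-2)·1.7000 - (1)·0.2000) / (4) = -0.2000
  w = (11 - (4)·1.7000 - (3)·-0.7000) / (8) = 0.7875
Iteration 2:
  u = (8 - (-3)·-0.2000 - (4)·0.7875) / (11) = 0.3864
  v = (-4 - (-2)·0.4636 - (1)·0.7875) / (4) = -0.9651
  w = (11 - (4)·0.4636 - (3)·-0.2000) / (8) = 1.2182

(0.3864, -0.9651, 1.2182)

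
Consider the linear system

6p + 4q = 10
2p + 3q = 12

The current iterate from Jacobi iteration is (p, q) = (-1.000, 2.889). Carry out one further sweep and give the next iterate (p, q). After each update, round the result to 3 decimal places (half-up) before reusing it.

(-0.259, 4.667)

One sweep:
  p = (10 - (4)·2.889) / (6) = -0.259
  q = (12 - (2)·-1.000) / (3) = 4.667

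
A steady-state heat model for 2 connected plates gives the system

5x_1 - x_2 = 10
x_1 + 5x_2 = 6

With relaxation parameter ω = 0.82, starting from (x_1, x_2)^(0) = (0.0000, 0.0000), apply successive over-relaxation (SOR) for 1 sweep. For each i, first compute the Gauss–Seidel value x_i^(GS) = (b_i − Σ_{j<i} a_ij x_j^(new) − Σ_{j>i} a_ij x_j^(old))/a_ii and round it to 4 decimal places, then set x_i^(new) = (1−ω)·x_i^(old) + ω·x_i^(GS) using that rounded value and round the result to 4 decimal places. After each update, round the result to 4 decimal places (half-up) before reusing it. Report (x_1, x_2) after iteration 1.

(1.6400, 0.7150)

Iteration 1:
  x_1: GS value = (10 - (-1)·0.0000) / (5) = 2.0000;  x_1 ← (1−ω)·0.0000 + ω·2.0000 = 1.6400
  x_2: GS value = (6 - (1)·1.6400) / (5) = 0.8720;  x_2 ← (1−ω)·0.0000 + ω·0.8720 = 0.7150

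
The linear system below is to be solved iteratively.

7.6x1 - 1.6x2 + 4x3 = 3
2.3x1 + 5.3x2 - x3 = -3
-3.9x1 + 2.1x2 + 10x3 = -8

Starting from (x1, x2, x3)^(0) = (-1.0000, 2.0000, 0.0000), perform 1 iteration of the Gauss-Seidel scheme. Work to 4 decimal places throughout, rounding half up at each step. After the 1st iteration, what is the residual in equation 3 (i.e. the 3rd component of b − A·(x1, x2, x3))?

Iteration 1:
  x1 = (3 - (-1.6)·2.0000 - (4)·0.0000) / (7.6) = 0.8158
  x2 = (-3 - (2.3)·0.8158 - (-1)·0.0000) / (5.3) = -0.9201
  x3 = (-8 - (-3.9)·0.8158 - (2.1)·-0.9201) / (10) = -0.2886
Residual b − A·x = (-3.5178, -0.2884, -0.0002)

-0.0002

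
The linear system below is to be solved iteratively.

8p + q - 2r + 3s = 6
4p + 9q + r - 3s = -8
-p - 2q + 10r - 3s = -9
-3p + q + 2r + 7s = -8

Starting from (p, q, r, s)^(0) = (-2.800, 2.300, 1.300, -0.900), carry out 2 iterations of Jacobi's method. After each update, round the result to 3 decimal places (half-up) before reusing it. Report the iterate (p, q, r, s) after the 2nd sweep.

Iteration 1:
  p = (6 - (1)·2.300 - (-2)·1.300 - (3)·-0.900) / (8) = 1.125
  q = (-8 - (4)·-2.800 - (1)·1.300 - (-3)·-0.900) / (9) = -0.089
  r = (-9 - (-1)·-2.800 - (-2)·2.300 - (-3)·-0.900) / (10) = -0.990
  s = (-8 - (-3)·-2.800 - (1)·2.300 - (2)·1.300) / (7) = -3.043
Iteration 2:
  p = (6 - (1)·-0.089 - (-2)·-0.990 - (3)·-3.043) / (8) = 1.655
  q = (-8 - (4)·1.125 - (1)·-0.990 - (-3)·-3.043) / (9) = -2.293
  r = (-9 - (-1)·1.125 - (-2)·-0.089 - (-3)·-3.043) / (10) = -1.718
  s = (-8 - (-3)·1.125 - (1)·-0.089 - (2)·-0.990) / (7) = -0.365

(1.655, -2.293, -1.718, -0.365)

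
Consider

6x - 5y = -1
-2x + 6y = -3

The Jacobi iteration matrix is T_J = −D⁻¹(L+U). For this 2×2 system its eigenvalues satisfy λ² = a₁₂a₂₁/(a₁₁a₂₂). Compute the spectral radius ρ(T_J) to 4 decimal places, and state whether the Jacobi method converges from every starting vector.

a₁₂a₂₁/(a₁₁a₂₂) = (-5)·(-2) / ((6)·(6)) = 0.277778
ρ = √|0.277778| = √0.277778 = 0.5270
ρ < 1, so Jacobi converges

0.5270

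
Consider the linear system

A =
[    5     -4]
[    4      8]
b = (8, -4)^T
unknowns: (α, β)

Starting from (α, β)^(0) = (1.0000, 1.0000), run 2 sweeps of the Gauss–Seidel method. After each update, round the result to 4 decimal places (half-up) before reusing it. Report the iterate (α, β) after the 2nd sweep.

(0.2400, -0.6200)

Iteration 1:
  α = (8 - (-4)·1.0000) / (5) = 2.4000
  β = (-4 - (4)·2.4000) / (8) = -1.7000
Iteration 2:
  α = (8 - (-4)·-1.7000) / (5) = 0.2400
  β = (-4 - (4)·0.2400) / (8) = -0.6200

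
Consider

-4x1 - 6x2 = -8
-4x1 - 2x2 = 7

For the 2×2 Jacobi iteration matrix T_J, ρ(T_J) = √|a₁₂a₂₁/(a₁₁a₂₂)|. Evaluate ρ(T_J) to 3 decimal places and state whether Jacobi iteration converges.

1.732

a₁₂a₂₁/(a₁₁a₂₂) = (-6)·(-4) / ((-4)·(-2)) = 3.000000
ρ = √|3.000000| = √3.000000 = 1.732
ρ > 1, so Jacobi diverges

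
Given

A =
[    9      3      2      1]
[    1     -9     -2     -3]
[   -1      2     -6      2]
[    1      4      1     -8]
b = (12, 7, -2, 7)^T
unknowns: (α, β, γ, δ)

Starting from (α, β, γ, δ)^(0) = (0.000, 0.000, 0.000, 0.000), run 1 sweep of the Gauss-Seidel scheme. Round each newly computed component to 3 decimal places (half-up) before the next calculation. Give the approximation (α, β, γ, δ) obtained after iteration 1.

Iteration 1:
  α = (12 - (3)·0.000 - (2)·0.000 - (1)·0.000) / (9) = 1.333
  β = (7 - (1)·1.333 - (-2)·0.000 - (-3)·0.000) / (-9) = -0.630
  γ = (-2 - (-1)·1.333 - (2)·-0.630 - (2)·0.000) / (-6) = -0.099
  δ = (7 - (1)·1.333 - (4)·-0.630 - (1)·-0.099) / (-8) = -1.036

(1.333, -0.630, -0.099, -1.036)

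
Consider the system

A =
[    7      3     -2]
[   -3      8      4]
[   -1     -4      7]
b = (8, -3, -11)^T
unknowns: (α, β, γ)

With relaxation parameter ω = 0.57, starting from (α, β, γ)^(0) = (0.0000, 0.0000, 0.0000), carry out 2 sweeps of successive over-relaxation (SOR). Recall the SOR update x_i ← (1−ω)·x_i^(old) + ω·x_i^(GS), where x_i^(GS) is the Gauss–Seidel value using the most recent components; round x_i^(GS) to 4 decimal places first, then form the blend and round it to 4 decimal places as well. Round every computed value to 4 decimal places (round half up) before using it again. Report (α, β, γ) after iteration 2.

Iteration 1:
  α: GS value = (8 - (3)·0.0000 - (-2)·0.0000) / (7) = 1.1429;  α ← (1−ω)·0.0000 + ω·1.1429 = 0.6515
  β: GS value = (-3 - (-3)·0.6515 - (4)·0.0000) / (8) = -0.1307;  β ← (1−ω)·0.0000 + ω·-0.1307 = -0.0745
  γ: GS value = (-11 - (-1)·0.6515 - (-4)·-0.0745) / (7) = -1.5209;  γ ← (1−ω)·0.0000 + ω·-1.5209 = -0.8669
Iteration 2:
  α: GS value = (8 - (3)·-0.0745 - (-2)·-0.8669) / (7) = 0.9271;  α ← (1−ω)·0.6515 + ω·0.9271 = 0.8086
  β: GS value = (-3 - (-3)·0.8086 - (4)·-0.8669) / (8) = 0.3617;  β ← (1−ω)·-0.0745 + ω·0.3617 = 0.1741
  γ: GS value = (-11 - (-1)·0.8086 - (-4)·0.1741) / (7) = -1.3564;  γ ← (1−ω)·-0.8669 + ω·-1.3564 = -1.1459

(0.8086, 0.1741, -1.1459)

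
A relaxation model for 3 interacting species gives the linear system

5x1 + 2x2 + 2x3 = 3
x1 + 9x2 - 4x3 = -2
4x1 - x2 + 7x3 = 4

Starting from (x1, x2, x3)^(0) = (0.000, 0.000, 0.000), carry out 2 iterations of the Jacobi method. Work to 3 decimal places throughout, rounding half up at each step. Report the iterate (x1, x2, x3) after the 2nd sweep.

(0.460, -0.035, 0.197)

Iteration 1:
  x1 = (3 - (2)·0.000 - (2)·0.000) / (5) = 0.600
  x2 = (-2 - (1)·0.000 - (-4)·0.000) / (9) = -0.222
  x3 = (4 - (4)·0.000 - (-1)·0.000) / (7) = 0.571
Iteration 2:
  x1 = (3 - (2)·-0.222 - (2)·0.571) / (5) = 0.460
  x2 = (-2 - (1)·0.600 - (-4)·0.571) / (9) = -0.035
  x3 = (4 - (4)·0.600 - (-1)·-0.222) / (7) = 0.197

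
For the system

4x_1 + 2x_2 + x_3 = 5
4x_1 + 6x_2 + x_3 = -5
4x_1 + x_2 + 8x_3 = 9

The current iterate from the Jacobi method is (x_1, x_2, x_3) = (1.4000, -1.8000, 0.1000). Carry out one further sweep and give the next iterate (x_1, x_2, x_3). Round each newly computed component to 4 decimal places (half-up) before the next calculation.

One sweep:
  x_1 = (5 - (2)·-1.8000 - (1)·0.1000) / (4) = 2.1250
  x_2 = (-5 - (4)·1.4000 - (1)·0.1000) / (6) = -1.7833
  x_3 = (9 - (4)·1.4000 - (1)·-1.8000) / (8) = 0.6500

(2.1250, -1.7833, 0.6500)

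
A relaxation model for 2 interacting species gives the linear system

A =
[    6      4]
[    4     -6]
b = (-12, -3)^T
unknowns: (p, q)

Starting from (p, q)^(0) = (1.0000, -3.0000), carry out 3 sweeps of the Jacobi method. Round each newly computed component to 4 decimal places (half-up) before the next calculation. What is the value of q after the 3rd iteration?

Iteration 1:
  p = (-12 - (4)·-3.0000) / (6) = 0.0000
  q = (-3 - (4)·1.0000) / (-6) = 1.1667
Iteration 2:
  p = (-12 - (4)·1.1667) / (6) = -2.7778
  q = (-3 - (4)·0.0000) / (-6) = 0.5000
Iteration 3:
  p = (-12 - (4)·0.5000) / (6) = -2.3333
  q = (-3 - (4)·-2.7778) / (-6) = -1.3519

-1.3519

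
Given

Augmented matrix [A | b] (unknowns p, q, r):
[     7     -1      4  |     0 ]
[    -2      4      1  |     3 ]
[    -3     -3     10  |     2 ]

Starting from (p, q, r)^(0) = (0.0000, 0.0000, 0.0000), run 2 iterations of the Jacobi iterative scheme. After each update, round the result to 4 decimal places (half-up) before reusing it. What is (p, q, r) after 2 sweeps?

(-0.0071, 0.7000, 0.4250)

Iteration 1:
  p = (0 - (-1)·0.0000 - (4)·0.0000) / (7) = 0.0000
  q = (3 - (-2)·0.0000 - (1)·0.0000) / (4) = 0.7500
  r = (2 - (-3)·0.0000 - (-3)·0.0000) / (10) = 0.2000
Iteration 2:
  p = (0 - (-1)·0.7500 - (4)·0.2000) / (7) = -0.0071
  q = (3 - (-2)·0.0000 - (1)·0.2000) / (4) = 0.7000
  r = (2 - (-3)·0.0000 - (-3)·0.7500) / (10) = 0.4250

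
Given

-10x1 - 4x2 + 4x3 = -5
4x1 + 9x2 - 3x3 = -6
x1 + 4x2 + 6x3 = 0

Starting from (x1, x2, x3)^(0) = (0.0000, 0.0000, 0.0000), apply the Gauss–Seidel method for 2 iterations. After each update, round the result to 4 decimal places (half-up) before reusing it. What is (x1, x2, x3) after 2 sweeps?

Iteration 1:
  x1 = (-5 - (-4)·0.0000 - (4)·0.0000) / (-10) = 0.5000
  x2 = (-6 - (4)·0.5000 - (-3)·0.0000) / (9) = -0.8889
  x3 = (0 - (1)·0.5000 - (4)·-0.8889) / (6) = 0.5093
Iteration 2:
  x1 = (-5 - (-4)·-0.8889 - (4)·0.5093) / (-10) = 1.0593
  x2 = (-6 - (4)·1.0593 - (-3)·0.5093) / (9) = -0.9677
  x3 = (0 - (1)·1.0593 - (4)·-0.9677) / (6) = 0.4686

(1.0593, -0.9677, 0.4686)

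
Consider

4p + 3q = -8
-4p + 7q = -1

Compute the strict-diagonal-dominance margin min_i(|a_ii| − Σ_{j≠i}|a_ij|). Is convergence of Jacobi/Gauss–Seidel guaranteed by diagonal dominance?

row 1: |4| − (3) = 1
row 2: |7| − (4) = 3
minimum over rows = 1 → strictly diagonally dominant (convergence guaranteed)

1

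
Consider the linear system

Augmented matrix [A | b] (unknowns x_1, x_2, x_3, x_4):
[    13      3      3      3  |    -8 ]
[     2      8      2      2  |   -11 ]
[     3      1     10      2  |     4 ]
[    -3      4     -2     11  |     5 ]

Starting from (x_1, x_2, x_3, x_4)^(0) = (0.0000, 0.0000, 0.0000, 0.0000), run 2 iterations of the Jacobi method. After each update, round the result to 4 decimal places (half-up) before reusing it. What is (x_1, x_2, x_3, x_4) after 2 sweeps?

(-0.4953, -1.4348, 0.6312, 0.8594)

Iteration 1:
  x_1 = (-8 - (3)·0.0000 - (3)·0.0000 - (3)·0.0000) / (13) = -0.6154
  x_2 = (-11 - (2)·0.0000 - (2)·0.0000 - (2)·0.0000) / (8) = -1.3750
  x_3 = (4 - (3)·0.0000 - (1)·0.0000 - (2)·0.0000) / (10) = 0.4000
  x_4 = (5 - (-3)·0.0000 - (4)·0.0000 - (-2)·0.0000) / (11) = 0.4545
Iteration 2:
  x_1 = (-8 - (3)·-1.3750 - (3)·0.4000 - (3)·0.4545) / (13) = -0.4953
  x_2 = (-11 - (2)·-0.6154 - (2)·0.4000 - (2)·0.4545) / (8) = -1.4348
  x_3 = (4 - (3)·-0.6154 - (1)·-1.3750 - (2)·0.4545) / (10) = 0.6312
  x_4 = (5 - (-3)·-0.6154 - (4)·-1.3750 - (-2)·0.4000) / (11) = 0.8594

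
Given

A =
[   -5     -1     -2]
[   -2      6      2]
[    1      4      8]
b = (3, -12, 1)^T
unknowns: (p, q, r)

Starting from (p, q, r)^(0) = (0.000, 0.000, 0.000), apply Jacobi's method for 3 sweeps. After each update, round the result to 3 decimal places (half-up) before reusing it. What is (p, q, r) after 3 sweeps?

(-0.632, -2.483, 1.277)

Iteration 1:
  p = (3 - (-1)·0.000 - (-2)·0.000) / (-5) = -0.600
  q = (-12 - (-2)·0.000 - (2)·0.000) / (6) = -2.000
  r = (1 - (1)·0.000 - (4)·0.000) / (8) = 0.125
Iteration 2:
  p = (3 - (-1)·-2.000 - (-2)·0.125) / (-5) = -0.250
  q = (-12 - (-2)·-0.600 - (2)·0.125) / (6) = -2.242
  r = (1 - (1)·-0.600 - (4)·-2.000) / (8) = 1.200
Iteration 3:
  p = (3 - (-1)·-2.242 - (-2)·1.200) / (-5) = -0.632
  q = (-12 - (-2)·-0.250 - (2)·1.200) / (6) = -2.483
  r = (1 - (1)·-0.250 - (4)·-2.242) / (8) = 1.277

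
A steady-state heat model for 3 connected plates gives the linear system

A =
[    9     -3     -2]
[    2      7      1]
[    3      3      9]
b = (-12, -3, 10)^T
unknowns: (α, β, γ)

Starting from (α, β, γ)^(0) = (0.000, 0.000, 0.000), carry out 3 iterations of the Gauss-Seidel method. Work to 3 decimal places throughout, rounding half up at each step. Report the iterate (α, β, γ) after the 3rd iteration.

Iteration 1:
  α = (-12 - (-3)·0.000 - (-2)·0.000) / (9) = -1.333
  β = (-3 - (2)·-1.333 - (1)·0.000) / (7) = -0.048
  γ = (10 - (3)·-1.333 - (3)·-0.048) / (9) = 1.571
Iteration 2:
  α = (-12 - (-3)·-0.048 - (-2)·1.571) / (9) = -1.000
  β = (-3 - (2)·-1.000 - (1)·1.571) / (7) = -0.367
  γ = (10 - (3)·-1.000 - (3)·-0.367) / (9) = 1.567
Iteration 3:
  α = (-12 - (-3)·-0.367 - (-2)·1.567) / (9) = -1.107
  β = (-3 - (2)·-1.107 - (1)·1.567) / (7) = -0.336
  γ = (10 - (3)·-1.107 - (3)·-0.336) / (9) = 1.592

(-1.107, -0.336, 1.592)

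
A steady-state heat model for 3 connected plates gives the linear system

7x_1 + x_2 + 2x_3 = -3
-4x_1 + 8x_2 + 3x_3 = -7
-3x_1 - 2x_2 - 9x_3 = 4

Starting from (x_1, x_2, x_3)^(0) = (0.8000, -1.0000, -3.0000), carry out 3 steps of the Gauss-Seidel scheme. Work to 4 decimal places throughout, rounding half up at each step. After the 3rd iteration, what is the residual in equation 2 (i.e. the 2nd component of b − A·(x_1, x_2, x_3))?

Iteration 1:
  x_1 = (-3 - (1)·-1.0000 - (2)·-3.0000) / (7) = 0.5714
  x_2 = (-7 - (-4)·0.5714 - (3)·-3.0000) / (8) = 0.5357
  x_3 = (4 - (-3)·0.5714 - (-2)·0.5357) / (-9) = -0.7540
Iteration 2:
  x_1 = (-3 - (1)·0.5357 - (2)·-0.7540) / (7) = -0.2897
  x_2 = (-7 - (-4)·-0.2897 - (3)·-0.7540) / (8) = -0.7371
  x_3 = (4 - (-3)·-0.2897 - (-2)·-0.7371) / (-9) = -0.1841
Iteration 3:
  x_1 = (-3 - (1)·-0.7371 - (2)·-0.1841) / (7) = -0.2707
  x_2 = (-7 - (-4)·-0.2707 - (3)·-0.1841) / (8) = -0.9413
  x_3 = (4 - (-3)·-0.2707 - (-2)·-0.9413) / (-9) = -0.1450
Residual b − A·x = (0.1262, -0.1174, 0.0003)

-0.1174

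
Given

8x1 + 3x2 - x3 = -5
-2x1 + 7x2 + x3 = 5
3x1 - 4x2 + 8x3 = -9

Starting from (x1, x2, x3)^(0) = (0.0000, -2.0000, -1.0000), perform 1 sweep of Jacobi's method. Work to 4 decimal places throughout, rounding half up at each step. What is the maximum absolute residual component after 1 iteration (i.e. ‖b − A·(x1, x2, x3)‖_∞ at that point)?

Iteration 1:
  x1 = (-5 - (3)·-2.0000 - (-1)·-1.0000) / (8) = 0.0000
  x2 = (5 - (-2)·0.0000 - (1)·-1.0000) / (7) = 0.8571
  x3 = (-9 - (3)·0.0000 - (-4)·-2.0000) / (8) = -2.1250
Residual b − A·x = (-9.6963, 1.1253, 11.4284); ∞-norm = 11.4284

11.4284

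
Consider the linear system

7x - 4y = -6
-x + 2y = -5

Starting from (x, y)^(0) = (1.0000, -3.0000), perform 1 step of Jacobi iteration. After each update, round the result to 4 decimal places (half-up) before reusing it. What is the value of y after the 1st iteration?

-2.0000

Iteration 1:
  x = (-6 - (-4)·-3.0000) / (7) = -2.5714
  y = (-5 - (-1)·1.0000) / (2) = -2.0000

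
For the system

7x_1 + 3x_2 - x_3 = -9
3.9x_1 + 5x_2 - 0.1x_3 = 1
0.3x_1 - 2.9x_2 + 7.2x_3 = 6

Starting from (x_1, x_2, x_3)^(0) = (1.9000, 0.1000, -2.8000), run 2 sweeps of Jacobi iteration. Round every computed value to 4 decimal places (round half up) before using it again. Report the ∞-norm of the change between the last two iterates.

Iteration 1:
  x_1 = (-9 - (3)·0.1000 - (-1)·-2.8000) / (7) = -1.7286
  x_2 = (1 - (3.9)·1.9000 - (-0.1)·-2.8000) / (5) = -1.3380
  x_3 = (6 - (0.3)·1.9000 - (-2.9)·0.1000) / (7.2) = 0.7944
Iteration 2:
  x_1 = (-9 - (3)·-1.3380 - (-1)·0.7944) / (7) = -0.5988
  x_2 = (1 - (3.9)·-1.7286 - (-0.1)·0.7944) / (5) = 1.5642
  x_3 = (6 - (0.3)·-1.7286 - (-2.9)·-1.3380) / (7.2) = 0.3664
Change: (1.1298, 2.9022, -0.4280) → max |·| = 2.9022

2.9022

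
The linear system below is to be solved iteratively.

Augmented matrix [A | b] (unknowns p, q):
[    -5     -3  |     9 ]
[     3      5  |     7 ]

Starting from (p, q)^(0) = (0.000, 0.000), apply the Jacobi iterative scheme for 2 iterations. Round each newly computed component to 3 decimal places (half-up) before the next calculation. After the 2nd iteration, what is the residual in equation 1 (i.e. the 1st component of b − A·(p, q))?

3.240

Iteration 1:
  p = (9 - (-3)·0.000) / (-5) = -1.800
  q = (7 - (3)·0.000) / (5) = 1.400
Iteration 2:
  p = (9 - (-3)·1.400) / (-5) = -2.640
  q = (7 - (3)·-1.800) / (5) = 2.480
Residual b − A·x = (3.240, 2.520)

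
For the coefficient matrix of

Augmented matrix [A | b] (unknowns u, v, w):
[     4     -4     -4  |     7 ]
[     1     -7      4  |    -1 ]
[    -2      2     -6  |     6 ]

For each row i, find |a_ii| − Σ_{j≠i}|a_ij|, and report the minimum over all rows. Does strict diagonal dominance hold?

-4

row 1: |4| − (4+4) = -4
row 2: |-7| − (1+4) = 2
row 3: |-6| − (2+2) = 2
minimum over rows = -4 → not strictly diagonally dominant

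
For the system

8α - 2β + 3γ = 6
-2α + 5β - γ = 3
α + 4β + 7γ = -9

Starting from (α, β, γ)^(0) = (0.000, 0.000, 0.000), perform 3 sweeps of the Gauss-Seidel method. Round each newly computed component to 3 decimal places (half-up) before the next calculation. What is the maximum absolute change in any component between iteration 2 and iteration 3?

0.048

Iteration 1:
  α = (6 - (-2)·0.000 - (3)·0.000) / (8) = 0.750
  β = (3 - (-2)·0.750 - (-1)·0.000) / (5) = 0.900
  γ = (-9 - (1)·0.750 - (4)·0.900) / (7) = -1.907
Iteration 2:
  α = (6 - (-2)·0.900 - (3)·-1.907) / (8) = 1.690
  β = (3 - (-2)·1.690 - (-1)·-1.907) / (5) = 0.895
  γ = (-9 - (1)·1.690 - (4)·0.895) / (7) = -2.039
Iteration 3:
  α = (6 - (-2)·0.895 - (3)·-2.039) / (8) = 1.738
  β = (3 - (-2)·1.738 - (-1)·-2.039) / (5) = 0.887
  γ = (-9 - (1)·1.738 - (4)·0.887) / (7) = -2.041
Change: (0.048, -0.008, -0.002) → max |·| = 0.048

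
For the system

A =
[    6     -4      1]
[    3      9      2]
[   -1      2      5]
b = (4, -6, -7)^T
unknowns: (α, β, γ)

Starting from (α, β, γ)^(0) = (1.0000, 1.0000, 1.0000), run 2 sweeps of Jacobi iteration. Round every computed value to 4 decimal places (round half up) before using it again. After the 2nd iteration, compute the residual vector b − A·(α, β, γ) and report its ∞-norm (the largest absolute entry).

2.0925

Iteration 1:
  α = (4 - (-4)·1.0000 - (1)·1.0000) / (6) = 1.1667
  β = (-6 - (3)·1.0000 - (2)·1.0000) / (9) = -1.2222
  γ = (-7 - (-1)·1.0000 - (2)·1.0000) / (5) = -1.6000
Iteration 2:
  α = (4 - (-4)·-1.2222 - (1)·-1.6000) / (6) = 0.1185
  β = (-6 - (3)·1.1667 - (2)·-1.6000) / (9) = -0.7000
  γ = (-7 - (-1)·1.1667 - (2)·-1.2222) / (5) = -0.6778
Residual b − A·x = (1.1668, 1.3001, -2.0925); ∞-norm = 2.0925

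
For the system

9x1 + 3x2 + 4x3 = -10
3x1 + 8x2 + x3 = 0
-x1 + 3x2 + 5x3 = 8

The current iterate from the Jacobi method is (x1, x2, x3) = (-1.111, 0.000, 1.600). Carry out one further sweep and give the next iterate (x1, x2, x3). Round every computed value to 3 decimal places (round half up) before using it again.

One sweep:
  x1 = (-10 - (3)·0.000 - (4)·1.600) / (9) = -1.822
  x2 = (0 - (3)·-1.111 - (1)·1.600) / (8) = 0.217
  x3 = (8 - (-1)·-1.111 - (3)·0.000) / (5) = 1.378

(-1.822, 0.217, 1.378)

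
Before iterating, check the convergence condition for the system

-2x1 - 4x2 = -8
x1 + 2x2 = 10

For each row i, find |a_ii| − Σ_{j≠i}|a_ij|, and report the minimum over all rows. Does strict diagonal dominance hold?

-2

row 1: |-2| − (4) = -2
row 2: |2| − (1) = 1
minimum over rows = -2 → not strictly diagonally dominant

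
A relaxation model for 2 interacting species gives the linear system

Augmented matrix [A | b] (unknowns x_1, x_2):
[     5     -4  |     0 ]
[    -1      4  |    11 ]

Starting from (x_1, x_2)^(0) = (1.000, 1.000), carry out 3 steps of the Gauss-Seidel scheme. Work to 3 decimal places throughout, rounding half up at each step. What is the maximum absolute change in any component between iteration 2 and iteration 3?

0.312

Iteration 1:
  x_1 = (0 - (-4)·1.000) / (5) = 0.800
  x_2 = (11 - (-1)·0.800) / (4) = 2.950
Iteration 2:
  x_1 = (0 - (-4)·2.950) / (5) = 2.360
  x_2 = (11 - (-1)·2.360) / (4) = 3.340
Iteration 3:
  x_1 = (0 - (-4)·3.340) / (5) = 2.672
  x_2 = (11 - (-1)·2.672) / (4) = 3.418
Change: (0.312, 0.078) → max |·| = 0.312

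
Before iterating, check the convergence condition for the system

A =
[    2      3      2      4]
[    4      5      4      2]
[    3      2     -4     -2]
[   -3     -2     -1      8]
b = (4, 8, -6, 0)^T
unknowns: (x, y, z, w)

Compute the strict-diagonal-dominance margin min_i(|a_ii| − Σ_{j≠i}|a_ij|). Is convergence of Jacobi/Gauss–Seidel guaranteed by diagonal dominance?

-7

row 1: |2| − (3+2+4) = -7
row 2: |5| − (4+4+2) = -5
row 3: |-4| − (3+2+2) = -3
row 4: |8| − (3+2+1) = 2
minimum over rows = -7 → not strictly diagonally dominant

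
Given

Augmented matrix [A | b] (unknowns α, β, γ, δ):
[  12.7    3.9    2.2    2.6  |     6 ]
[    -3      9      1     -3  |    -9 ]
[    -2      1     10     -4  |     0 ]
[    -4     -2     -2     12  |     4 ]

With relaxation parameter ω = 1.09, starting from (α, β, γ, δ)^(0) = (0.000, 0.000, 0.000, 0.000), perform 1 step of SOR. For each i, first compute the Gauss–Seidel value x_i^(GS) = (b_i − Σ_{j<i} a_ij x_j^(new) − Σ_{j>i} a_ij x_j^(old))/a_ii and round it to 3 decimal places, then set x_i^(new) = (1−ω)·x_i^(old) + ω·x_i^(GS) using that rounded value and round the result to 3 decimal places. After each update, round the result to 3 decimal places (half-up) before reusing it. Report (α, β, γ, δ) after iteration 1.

Iteration 1:
  α: GS value = (6 - (3.9)·0.000 - (2.2)·0.000 - (2.6)·0.000) / (12.7) = 0.472;  α ← (1−ω)·0.000 + ω·0.472 = 0.514
  β: GS value = (-9 - (-3)·0.514 - (1)·0.000 - (-3)·0.000) / (9) = -0.829;  β ← (1−ω)·0.000 + ω·-0.829 = -0.904
  γ: GS value = (0 - (-2)·0.514 - (1)·-0.904 - (-4)·0.000) / (10) = 0.193;  γ ← (1−ω)·0.000 + ω·0.193 = 0.210
  δ: GS value = (4 - (-4)·0.514 - (-2)·-0.904 - (-2)·0.210) / (12) = 0.389;  δ ← (1−ω)·0.000 + ω·0.389 = 0.424

(0.514, -0.904, 0.210, 0.424)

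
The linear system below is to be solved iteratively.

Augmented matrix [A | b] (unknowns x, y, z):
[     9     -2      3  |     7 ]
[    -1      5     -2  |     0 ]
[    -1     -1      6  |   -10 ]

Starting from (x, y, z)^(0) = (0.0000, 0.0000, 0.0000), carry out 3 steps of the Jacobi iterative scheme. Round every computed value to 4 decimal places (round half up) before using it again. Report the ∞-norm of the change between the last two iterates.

Iteration 1:
  x = (7 - (-2)·0.0000 - (3)·0.0000) / (9) = 0.7778
  y = (0 - (-1)·0.0000 - (-2)·0.0000) / (5) = 0.0000
  z = (-10 - (-1)·0.0000 - (-1)·0.0000) / (6) = -1.6667
Iteration 2:
  x = (7 - (-2)·0.0000 - (3)·-1.6667) / (9) = 1.3333
  y = (0 - (-1)·0.7778 - (-2)·-1.6667) / (5) = -0.5111
  z = (-10 - (-1)·0.7778 - (-1)·0.0000) / (6) = -1.5370
Iteration 3:
  x = (7 - (-2)·-0.5111 - (3)·-1.5370) / (9) = 1.1765
  y = (0 - (-1)·1.3333 - (-2)·-1.5370) / (5) = -0.3481
  z = (-10 - (-1)·1.3333 - (-1)·-0.5111) / (6) = -1.5296
Change: (-0.1568, 0.1630, 0.0074) → max |·| = 0.1630

0.1630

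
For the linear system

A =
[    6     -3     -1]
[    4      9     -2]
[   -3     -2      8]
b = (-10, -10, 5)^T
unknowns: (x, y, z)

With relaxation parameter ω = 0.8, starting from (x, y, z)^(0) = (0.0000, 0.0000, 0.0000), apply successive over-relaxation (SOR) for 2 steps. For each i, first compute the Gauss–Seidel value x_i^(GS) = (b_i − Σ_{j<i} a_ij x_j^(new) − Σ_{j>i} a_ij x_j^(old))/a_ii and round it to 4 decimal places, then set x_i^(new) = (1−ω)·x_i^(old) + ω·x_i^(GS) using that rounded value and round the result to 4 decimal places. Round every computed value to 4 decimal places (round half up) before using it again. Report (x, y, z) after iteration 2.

Iteration 1:
  x: GS value = (-10 - (-3)·0.0000 - (-1)·0.0000) / (6) = -1.6667;  x ← (1−ω)·0.0000 + ω·-1.6667 = -1.3334
  y: GS value = (-10 - (4)·-1.3334 - (-2)·0.0000) / (9) = -0.5185;  y ← (1−ω)·0.0000 + ω·-0.5185 = -0.4148
  z: GS value = (5 - (-3)·-1.3334 - (-2)·-0.4148) / (8) = 0.0213;  z ← (1−ω)·0.0000 + ω·0.0213 = 0.0170
Iteration 2:
  x: GS value = (-10 - (-3)·-0.4148 - (-1)·0.0170) / (6) = -1.8712;  x ← (1−ω)·-1.3334 + ω·-1.8712 = -1.7636
  y: GS value = (-10 - (4)·-1.7636 - (-2)·0.0170) / (9) = -0.3235;  y ← (1−ω)·-0.4148 + ω·-0.3235 = -0.3418
  z: GS value = (5 - (-3)·-1.7636 - (-2)·-0.3418) / (8) = -0.1218;  z ← (1−ω)·0.0170 + ω·-0.1218 = -0.0940

(-1.7636, -0.3418, -0.0940)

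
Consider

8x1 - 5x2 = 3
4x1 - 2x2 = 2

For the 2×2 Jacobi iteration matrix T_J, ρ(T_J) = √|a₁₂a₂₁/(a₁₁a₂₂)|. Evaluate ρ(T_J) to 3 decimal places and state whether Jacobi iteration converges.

1.118

a₁₂a₂₁/(a₁₁a₂₂) = (-5)·(4) / ((8)·(-2)) = 1.250000
ρ = √|1.250000| = √1.250000 = 1.118
ρ > 1, so Jacobi diverges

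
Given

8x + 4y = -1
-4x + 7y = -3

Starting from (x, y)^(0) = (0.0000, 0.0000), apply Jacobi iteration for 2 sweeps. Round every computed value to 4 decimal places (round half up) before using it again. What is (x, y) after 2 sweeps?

Iteration 1:
  x = (-1 - (4)·0.0000) / (8) = -0.1250
  y = (-3 - (-4)·0.0000) / (7) = -0.4286
Iteration 2:
  x = (-1 - (4)·-0.4286) / (8) = 0.0893
  y = (-3 - (-4)·-0.1250) / (7) = -0.5000

(0.0893, -0.5000)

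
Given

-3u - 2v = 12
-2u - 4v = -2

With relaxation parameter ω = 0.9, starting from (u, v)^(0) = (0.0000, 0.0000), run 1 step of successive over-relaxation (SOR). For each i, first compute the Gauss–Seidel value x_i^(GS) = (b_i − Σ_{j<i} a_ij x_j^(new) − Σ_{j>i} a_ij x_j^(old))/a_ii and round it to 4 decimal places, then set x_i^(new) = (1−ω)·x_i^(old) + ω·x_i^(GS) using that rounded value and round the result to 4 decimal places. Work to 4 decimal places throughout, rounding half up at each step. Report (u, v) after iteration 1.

Iteration 1:
  u: GS value = (12 - (-2)·0.0000) / (-3) = -4.0000;  u ← (1−ω)·0.0000 + ω·-4.0000 = -3.6000
  v: GS value = (-2 - (-2)·-3.6000) / (-4) = 2.3000;  v ← (1−ω)·0.0000 + ω·2.3000 = 2.0700

(-3.6000, 2.0700)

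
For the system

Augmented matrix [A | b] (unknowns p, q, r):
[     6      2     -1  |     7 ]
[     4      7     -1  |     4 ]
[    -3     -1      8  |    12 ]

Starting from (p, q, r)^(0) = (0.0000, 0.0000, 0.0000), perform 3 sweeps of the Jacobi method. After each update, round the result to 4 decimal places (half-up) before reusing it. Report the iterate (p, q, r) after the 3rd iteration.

(1.4618, 0.1577, 1.9747)

Iteration 1:
  p = (7 - (2)·0.0000 - (-1)·0.0000) / (6) = 1.1667
  q = (4 - (4)·0.0000 - (-1)·0.0000) / (7) = 0.5714
  r = (12 - (-3)·0.0000 - (-1)·0.0000) / (8) = 1.5000
Iteration 2:
  p = (7 - (2)·0.5714 - (-1)·1.5000) / (6) = 1.2262
  q = (4 - (4)·1.1667 - (-1)·1.5000) / (7) = 0.1190
  r = (12 - (-3)·1.1667 - (-1)·0.5714) / (8) = 2.0089
Iteration 3:
  p = (7 - (2)·0.1190 - (-1)·2.0089) / (6) = 1.4618
  q = (4 - (4)·1.2262 - (-1)·2.0089) / (7) = 0.1577
  r = (12 - (-3)·1.2262 - (-1)·0.1190) / (8) = 1.9747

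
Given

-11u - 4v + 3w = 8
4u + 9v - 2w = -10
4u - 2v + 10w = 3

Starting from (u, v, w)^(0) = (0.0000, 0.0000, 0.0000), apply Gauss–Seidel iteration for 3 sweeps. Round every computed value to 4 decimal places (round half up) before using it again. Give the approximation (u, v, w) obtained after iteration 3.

(-0.3409, -0.9030, 0.2558)

Iteration 1:
  u = (8 - (-4)·0.0000 - (3)·0.0000) / (-11) = -0.7273
  v = (-10 - (4)·-0.7273 - (-2)·0.0000) / (9) = -0.7879
  w = (3 - (4)·-0.7273 - (-2)·-0.7879) / (10) = 0.4333
Iteration 2:
  u = (8 - (-4)·-0.7879 - (3)·0.4333) / (-11) = -0.3226
  v = (-10 - (4)·-0.3226 - (-2)·0.4333) / (9) = -0.8714
  w = (3 - (4)·-0.3226 - (-2)·-0.8714) / (10) = 0.2548
Iteration 3:
  u = (8 - (-4)·-0.8714 - (3)·0.2548) / (-11) = -0.3409
  v = (-10 - (4)·-0.3409 - (-2)·0.2548) / (9) = -0.9030
  w = (3 - (4)·-0.3409 - (-2)·-0.9030) / (10) = 0.2558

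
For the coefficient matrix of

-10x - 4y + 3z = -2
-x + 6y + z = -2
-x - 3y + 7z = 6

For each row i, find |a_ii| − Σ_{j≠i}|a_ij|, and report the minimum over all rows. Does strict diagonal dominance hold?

3

row 1: |-10| − (4+3) = 3
row 2: |6| − (1+1) = 4
row 3: |7| − (1+3) = 3
minimum over rows = 3 → strictly diagonally dominant (convergence guaranteed)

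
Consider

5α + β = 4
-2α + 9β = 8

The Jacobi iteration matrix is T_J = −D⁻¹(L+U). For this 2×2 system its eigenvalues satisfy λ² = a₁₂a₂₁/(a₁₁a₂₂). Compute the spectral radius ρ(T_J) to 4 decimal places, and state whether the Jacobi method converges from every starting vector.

0.2108

a₁₂a₂₁/(a₁₁a₂₂) = (1)·(-2) / ((5)·(9)) = -0.044444
ρ = √|-0.044444| = √0.044444 = 0.2108
ρ < 1, so Jacobi converges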